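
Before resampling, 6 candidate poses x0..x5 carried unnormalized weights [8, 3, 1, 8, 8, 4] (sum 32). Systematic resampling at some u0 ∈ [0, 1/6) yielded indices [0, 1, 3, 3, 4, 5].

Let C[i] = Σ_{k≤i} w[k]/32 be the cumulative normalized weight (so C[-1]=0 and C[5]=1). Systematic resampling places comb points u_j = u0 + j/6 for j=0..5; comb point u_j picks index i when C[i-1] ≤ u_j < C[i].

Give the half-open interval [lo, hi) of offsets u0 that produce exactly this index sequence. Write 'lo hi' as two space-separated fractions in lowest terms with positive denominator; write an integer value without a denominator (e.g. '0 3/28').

1/12 1/8

C = [1/4, 11/32, 3/8, 5/8, 7/8, 1]
j=0 picked index 0: u0 ∈ [0, 1/4)
j=1 picked index 1: u0 ∈ [1/12, 17/96)
j=2 picked index 3: u0 ∈ [1/24, 7/24)
j=3 picked index 3: u0 ∈ [-1/8, 1/8)
j=4 picked index 4: u0 ∈ [-1/24, 5/24)
j=5 picked index 5: u0 ∈ [1/24, 1/6)
intersection: [1/12, 1/8)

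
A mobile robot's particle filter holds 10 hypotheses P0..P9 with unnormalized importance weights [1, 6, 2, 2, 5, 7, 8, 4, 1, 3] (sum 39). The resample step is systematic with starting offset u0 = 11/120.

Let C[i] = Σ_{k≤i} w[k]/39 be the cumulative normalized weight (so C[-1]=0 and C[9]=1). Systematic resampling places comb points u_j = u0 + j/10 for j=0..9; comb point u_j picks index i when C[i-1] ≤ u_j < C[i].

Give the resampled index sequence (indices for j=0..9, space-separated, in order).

C = [1/39, 7/39, 3/13, 11/39, 16/39, 23/39, 31/39, 35/39, 12/13, 1]
j=0: u_0=11/120 ∈ [1/39, 7/39) → index 1
j=1: u_1=23/120 ∈ [7/39, 3/13) → index 2
j=2: u_2=7/24 ∈ [11/39, 16/39) → index 4
j=3: u_3=47/120 ∈ [11/39, 16/39) → index 4
j=4: u_4=59/120 ∈ [16/39, 23/39) → index 5
j=5: u_5=71/120 ∈ [23/39, 31/39) → index 6
j=6: u_6=83/120 ∈ [23/39, 31/39) → index 6
j=7: u_7=19/24 ∈ [23/39, 31/39) → index 6
j=8: u_8=107/120 ∈ [31/39, 35/39) → index 7
j=9: u_9=119/120 ∈ [12/13, 1) → index 9

1 2 4 4 5 6 6 6 7 9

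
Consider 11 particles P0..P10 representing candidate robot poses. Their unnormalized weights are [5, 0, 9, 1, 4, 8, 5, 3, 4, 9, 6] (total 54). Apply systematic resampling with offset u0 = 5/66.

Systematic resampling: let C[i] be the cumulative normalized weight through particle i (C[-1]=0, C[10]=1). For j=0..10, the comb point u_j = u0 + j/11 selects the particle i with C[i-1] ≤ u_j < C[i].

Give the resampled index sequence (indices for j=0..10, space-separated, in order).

C = [5/54, 5/54, 7/27, 5/18, 19/54, 1/2, 16/27, 35/54, 13/18, 8/9, 1]
j=0: u_0=5/66 ∈ [0, 5/54) → index 0
j=1: u_1=1/6 ∈ [5/54, 7/27) → index 2
j=2: u_2=17/66 ∈ [5/54, 7/27) → index 2
j=3: u_3=23/66 ∈ [5/18, 19/54) → index 4
j=4: u_4=29/66 ∈ [19/54, 1/2) → index 5
j=5: u_5=35/66 ∈ [1/2, 16/27) → index 6
j=6: u_6=41/66 ∈ [16/27, 35/54) → index 7
j=7: u_7=47/66 ∈ [35/54, 13/18) → index 8
j=8: u_8=53/66 ∈ [13/18, 8/9) → index 9
j=9: u_9=59/66 ∈ [8/9, 1) → index 10
j=10: u_10=65/66 ∈ [8/9, 1) → index 10

0 2 2 4 5 6 7 8 9 10 10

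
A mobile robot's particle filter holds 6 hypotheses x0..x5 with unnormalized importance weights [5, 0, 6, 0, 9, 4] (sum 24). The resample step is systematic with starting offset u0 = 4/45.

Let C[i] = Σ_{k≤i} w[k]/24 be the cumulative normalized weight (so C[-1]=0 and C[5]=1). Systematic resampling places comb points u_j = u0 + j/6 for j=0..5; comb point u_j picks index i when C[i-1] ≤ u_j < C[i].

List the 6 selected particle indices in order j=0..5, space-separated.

C = [5/24, 5/24, 11/24, 11/24, 5/6, 1]
j=0: u_0=4/45 ∈ [0, 5/24) → index 0
j=1: u_1=23/90 ∈ [5/24, 11/24) → index 2
j=2: u_2=19/45 ∈ [5/24, 11/24) → index 2
j=3: u_3=53/90 ∈ [11/24, 5/6) → index 4
j=4: u_4=34/45 ∈ [11/24, 5/6) → index 4
j=5: u_5=83/90 ∈ [5/6, 1) → index 5

0 2 2 4 4 5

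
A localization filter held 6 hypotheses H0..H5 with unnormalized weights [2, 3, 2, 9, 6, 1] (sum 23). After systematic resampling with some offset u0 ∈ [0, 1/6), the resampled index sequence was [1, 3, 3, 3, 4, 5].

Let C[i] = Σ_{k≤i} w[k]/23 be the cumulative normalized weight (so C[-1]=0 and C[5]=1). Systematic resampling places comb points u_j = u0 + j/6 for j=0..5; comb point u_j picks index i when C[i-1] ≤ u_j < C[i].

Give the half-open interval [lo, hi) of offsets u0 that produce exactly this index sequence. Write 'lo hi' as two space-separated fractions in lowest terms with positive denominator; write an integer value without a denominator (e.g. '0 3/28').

C = [2/23, 5/23, 7/23, 16/23, 22/23, 1]
j=0 picked index 1: u0 ∈ [2/23, 5/23)
j=1 picked index 3: u0 ∈ [19/138, 73/138)
j=2 picked index 3: u0 ∈ [-2/69, 25/69)
j=3 picked index 3: u0 ∈ [-9/46, 9/46)
j=4 picked index 4: u0 ∈ [2/69, 20/69)
j=5 picked index 5: u0 ∈ [17/138, 1/6)
intersection: [19/138, 1/6)

19/138 1/6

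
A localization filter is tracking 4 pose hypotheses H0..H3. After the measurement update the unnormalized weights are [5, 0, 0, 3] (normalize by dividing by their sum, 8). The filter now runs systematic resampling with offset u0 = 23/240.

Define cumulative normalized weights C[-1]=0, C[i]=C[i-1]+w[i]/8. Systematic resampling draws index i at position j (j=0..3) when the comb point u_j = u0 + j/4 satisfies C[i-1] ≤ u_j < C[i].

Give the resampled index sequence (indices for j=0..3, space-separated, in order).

0 0 0 3

C = [5/8, 5/8, 5/8, 1]
j=0: u_0=23/240 ∈ [0, 5/8) → index 0
j=1: u_1=83/240 ∈ [0, 5/8) → index 0
j=2: u_2=143/240 ∈ [0, 5/8) → index 0
j=3: u_3=203/240 ∈ [5/8, 1) → index 3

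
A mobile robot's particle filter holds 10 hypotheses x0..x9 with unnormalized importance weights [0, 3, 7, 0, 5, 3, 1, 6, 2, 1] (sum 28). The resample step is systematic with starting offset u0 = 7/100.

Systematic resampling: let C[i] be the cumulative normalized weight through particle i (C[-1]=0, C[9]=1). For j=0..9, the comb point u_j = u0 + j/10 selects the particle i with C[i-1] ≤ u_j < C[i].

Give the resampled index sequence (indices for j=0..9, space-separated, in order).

C = [0, 3/28, 5/14, 5/14, 15/28, 9/14, 19/28, 25/28, 27/28, 1]
j=0: u_0=7/100 ∈ [0, 3/28) → index 1
j=1: u_1=17/100 ∈ [3/28, 5/14) → index 2
j=2: u_2=27/100 ∈ [3/28, 5/14) → index 2
j=3: u_3=37/100 ∈ [5/14, 15/28) → index 4
j=4: u_4=47/100 ∈ [5/14, 15/28) → index 4
j=5: u_5=57/100 ∈ [15/28, 9/14) → index 5
j=6: u_6=67/100 ∈ [9/14, 19/28) → index 6
j=7: u_7=77/100 ∈ [19/28, 25/28) → index 7
j=8: u_8=87/100 ∈ [19/28, 25/28) → index 7
j=9: u_9=97/100 ∈ [27/28, 1) → index 9

1 2 2 4 4 5 6 7 7 9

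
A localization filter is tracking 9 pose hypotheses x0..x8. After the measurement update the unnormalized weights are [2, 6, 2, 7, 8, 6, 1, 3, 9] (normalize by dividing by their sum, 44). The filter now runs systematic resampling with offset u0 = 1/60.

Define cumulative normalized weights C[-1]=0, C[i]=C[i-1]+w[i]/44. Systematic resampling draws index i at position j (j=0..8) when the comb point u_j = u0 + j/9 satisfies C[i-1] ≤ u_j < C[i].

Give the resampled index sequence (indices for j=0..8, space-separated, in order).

0 1 3 3 4 5 5 7 8

C = [1/22, 2/11, 5/22, 17/44, 25/44, 31/44, 8/11, 35/44, 1]
j=0: u_0=1/60 ∈ [0, 1/22) → index 0
j=1: u_1=23/180 ∈ [1/22, 2/11) → index 1
j=2: u_2=43/180 ∈ [5/22, 17/44) → index 3
j=3: u_3=7/20 ∈ [5/22, 17/44) → index 3
j=4: u_4=83/180 ∈ [17/44, 25/44) → index 4
j=5: u_5=103/180 ∈ [25/44, 31/44) → index 5
j=6: u_6=41/60 ∈ [25/44, 31/44) → index 5
j=7: u_7=143/180 ∈ [8/11, 35/44) → index 7
j=8: u_8=163/180 ∈ [35/44, 1) → index 8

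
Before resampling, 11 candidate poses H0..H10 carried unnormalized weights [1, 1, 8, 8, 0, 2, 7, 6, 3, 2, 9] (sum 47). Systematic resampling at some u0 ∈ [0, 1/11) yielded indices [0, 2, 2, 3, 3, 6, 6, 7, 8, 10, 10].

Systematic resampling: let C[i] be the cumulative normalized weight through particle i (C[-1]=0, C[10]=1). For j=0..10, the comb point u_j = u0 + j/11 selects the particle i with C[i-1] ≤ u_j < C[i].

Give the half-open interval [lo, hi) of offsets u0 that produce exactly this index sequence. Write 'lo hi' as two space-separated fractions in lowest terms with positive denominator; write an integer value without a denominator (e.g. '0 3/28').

0 10/517

C = [1/47, 2/47, 10/47, 18/47, 18/47, 20/47, 27/47, 33/47, 36/47, 38/47, 1]
j=0 picked index 0: u0 ∈ [0, 1/47)
j=1 picked index 2: u0 ∈ [-25/517, 63/517)
j=2 picked index 2: u0 ∈ [-72/517, 16/517)
j=3 picked index 3: u0 ∈ [-31/517, 57/517)
j=4 picked index 3: u0 ∈ [-78/517, 10/517)
j=5 picked index 6: u0 ∈ [-15/517, 62/517)
j=6 picked index 6: u0 ∈ [-62/517, 15/517)
j=7 picked index 7: u0 ∈ [-32/517, 34/517)
j=8 picked index 8: u0 ∈ [-13/517, 20/517)
j=9 picked index 10: u0 ∈ [-5/517, 2/11)
j=10 picked index 10: u0 ∈ [-52/517, 1/11)
intersection: [0, 10/517)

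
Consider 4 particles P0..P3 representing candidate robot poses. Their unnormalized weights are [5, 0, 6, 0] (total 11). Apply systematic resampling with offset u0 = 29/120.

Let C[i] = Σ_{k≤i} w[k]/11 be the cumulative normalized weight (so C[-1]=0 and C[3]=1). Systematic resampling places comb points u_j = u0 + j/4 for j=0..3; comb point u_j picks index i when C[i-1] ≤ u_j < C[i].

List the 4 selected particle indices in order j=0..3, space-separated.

C = [5/11, 5/11, 1, 1]
j=0: u_0=29/120 ∈ [0, 5/11) → index 0
j=1: u_1=59/120 ∈ [5/11, 1) → index 2
j=2: u_2=89/120 ∈ [5/11, 1) → index 2
j=3: u_3=119/120 ∈ [5/11, 1) → index 2

0 2 2 2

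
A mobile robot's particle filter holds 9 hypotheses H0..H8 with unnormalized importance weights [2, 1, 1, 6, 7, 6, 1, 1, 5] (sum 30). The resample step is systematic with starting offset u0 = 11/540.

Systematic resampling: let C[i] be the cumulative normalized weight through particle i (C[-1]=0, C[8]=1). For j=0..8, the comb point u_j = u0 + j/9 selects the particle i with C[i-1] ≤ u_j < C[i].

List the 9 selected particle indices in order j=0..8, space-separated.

0 2 3 4 4 5 5 6 8

C = [1/15, 1/10, 2/15, 1/3, 17/30, 23/30, 4/5, 5/6, 1]
j=0: u_0=11/540 ∈ [0, 1/15) → index 0
j=1: u_1=71/540 ∈ [1/10, 2/15) → index 2
j=2: u_2=131/540 ∈ [2/15, 1/3) → index 3
j=3: u_3=191/540 ∈ [1/3, 17/30) → index 4
j=4: u_4=251/540 ∈ [1/3, 17/30) → index 4
j=5: u_5=311/540 ∈ [17/30, 23/30) → index 5
j=6: u_6=371/540 ∈ [17/30, 23/30) → index 5
j=7: u_7=431/540 ∈ [23/30, 4/5) → index 6
j=8: u_8=491/540 ∈ [5/6, 1) → index 8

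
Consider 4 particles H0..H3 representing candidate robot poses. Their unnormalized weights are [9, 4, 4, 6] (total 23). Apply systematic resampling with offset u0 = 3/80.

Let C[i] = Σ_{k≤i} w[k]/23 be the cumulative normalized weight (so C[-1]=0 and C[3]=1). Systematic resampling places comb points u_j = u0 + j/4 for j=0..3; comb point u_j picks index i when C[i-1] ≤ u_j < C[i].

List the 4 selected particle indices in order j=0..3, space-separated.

0 0 1 3

C = [9/23, 13/23, 17/23, 1]
j=0: u_0=3/80 ∈ [0, 9/23) → index 0
j=1: u_1=23/80 ∈ [0, 9/23) → index 0
j=2: u_2=43/80 ∈ [9/23, 13/23) → index 1
j=3: u_3=63/80 ∈ [17/23, 1) → index 3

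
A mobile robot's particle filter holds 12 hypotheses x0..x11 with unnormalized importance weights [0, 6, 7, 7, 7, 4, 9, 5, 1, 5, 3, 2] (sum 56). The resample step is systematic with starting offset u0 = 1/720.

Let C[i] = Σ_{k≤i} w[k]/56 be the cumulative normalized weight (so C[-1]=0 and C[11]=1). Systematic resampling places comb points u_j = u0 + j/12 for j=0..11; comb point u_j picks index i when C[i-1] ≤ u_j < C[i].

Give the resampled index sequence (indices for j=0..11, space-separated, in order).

C = [0, 3/28, 13/56, 5/14, 27/56, 31/56, 5/7, 45/56, 23/28, 51/56, 27/28, 1]
j=0: u_0=1/720 ∈ [0, 3/28) → index 1
j=1: u_1=61/720 ∈ [0, 3/28) → index 1
j=2: u_2=121/720 ∈ [3/28, 13/56) → index 2
j=3: u_3=181/720 ∈ [13/56, 5/14) → index 3
j=4: u_4=241/720 ∈ [13/56, 5/14) → index 3
j=5: u_5=301/720 ∈ [5/14, 27/56) → index 4
j=6: u_6=361/720 ∈ [27/56, 31/56) → index 5
j=7: u_7=421/720 ∈ [31/56, 5/7) → index 6
j=8: u_8=481/720 ∈ [31/56, 5/7) → index 6
j=9: u_9=541/720 ∈ [5/7, 45/56) → index 7
j=10: u_10=601/720 ∈ [23/28, 51/56) → index 9
j=11: u_11=661/720 ∈ [51/56, 27/28) → index 10

1 1 2 3 3 4 5 6 6 7 9 10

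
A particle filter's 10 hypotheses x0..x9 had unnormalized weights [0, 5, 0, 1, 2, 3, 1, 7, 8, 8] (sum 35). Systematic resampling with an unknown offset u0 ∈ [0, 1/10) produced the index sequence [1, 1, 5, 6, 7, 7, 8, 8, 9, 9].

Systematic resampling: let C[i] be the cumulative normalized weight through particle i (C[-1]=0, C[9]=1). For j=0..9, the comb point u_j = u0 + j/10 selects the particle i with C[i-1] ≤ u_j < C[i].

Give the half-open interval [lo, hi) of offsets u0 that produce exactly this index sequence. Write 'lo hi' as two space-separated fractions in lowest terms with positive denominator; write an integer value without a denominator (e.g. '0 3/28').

C = [0, 1/7, 1/7, 6/35, 8/35, 11/35, 12/35, 19/35, 27/35, 1]
j=0 picked index 1: u0 ∈ [0, 1/7)
j=1 picked index 1: u0 ∈ [-1/10, 3/70)
j=2 picked index 5: u0 ∈ [1/35, 4/35)
j=3 picked index 6: u0 ∈ [1/70, 3/70)
j=4 picked index 7: u0 ∈ [-2/35, 1/7)
j=5 picked index 7: u0 ∈ [-11/70, 3/70)
j=6 picked index 8: u0 ∈ [-2/35, 6/35)
j=7 picked index 8: u0 ∈ [-11/70, 1/14)
j=8 picked index 9: u0 ∈ [-1/35, 1/5)
j=9 picked index 9: u0 ∈ [-9/70, 1/10)
intersection: [1/35, 3/70)

1/35 3/70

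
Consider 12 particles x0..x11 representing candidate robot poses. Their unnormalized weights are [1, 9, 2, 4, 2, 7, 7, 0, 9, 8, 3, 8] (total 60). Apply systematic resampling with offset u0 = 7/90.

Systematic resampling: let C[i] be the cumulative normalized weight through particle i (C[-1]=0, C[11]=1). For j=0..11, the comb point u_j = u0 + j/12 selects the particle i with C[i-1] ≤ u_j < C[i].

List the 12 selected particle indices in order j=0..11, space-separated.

1 1 3 5 5 6 8 8 9 10 11 11

C = [1/60, 1/6, 1/5, 4/15, 3/10, 5/12, 8/15, 8/15, 41/60, 49/60, 13/15, 1]
j=0: u_0=7/90 ∈ [1/60, 1/6) → index 1
j=1: u_1=29/180 ∈ [1/60, 1/6) → index 1
j=2: u_2=11/45 ∈ [1/5, 4/15) → index 3
j=3: u_3=59/180 ∈ [3/10, 5/12) → index 5
j=4: u_4=37/90 ∈ [3/10, 5/12) → index 5
j=5: u_5=89/180 ∈ [5/12, 8/15) → index 6
j=6: u_6=26/45 ∈ [8/15, 41/60) → index 8
j=7: u_7=119/180 ∈ [8/15, 41/60) → index 8
j=8: u_8=67/90 ∈ [41/60, 49/60) → index 9
j=9: u_9=149/180 ∈ [49/60, 13/15) → index 10
j=10: u_10=41/45 ∈ [13/15, 1) → index 11
j=11: u_11=179/180 ∈ [13/15, 1) → index 11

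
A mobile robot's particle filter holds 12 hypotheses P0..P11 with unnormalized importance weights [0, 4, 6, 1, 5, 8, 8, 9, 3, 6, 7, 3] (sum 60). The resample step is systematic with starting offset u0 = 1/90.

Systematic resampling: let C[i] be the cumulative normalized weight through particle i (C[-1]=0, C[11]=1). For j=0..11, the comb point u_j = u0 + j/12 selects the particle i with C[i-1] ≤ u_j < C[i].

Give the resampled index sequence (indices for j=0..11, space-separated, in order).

1 2 3 4 5 6 6 7 7 9 10 10

C = [0, 1/15, 1/6, 11/60, 4/15, 2/5, 8/15, 41/60, 11/15, 5/6, 19/20, 1]
j=0: u_0=1/90 ∈ [0, 1/15) → index 1
j=1: u_1=17/180 ∈ [1/15, 1/6) → index 2
j=2: u_2=8/45 ∈ [1/6, 11/60) → index 3
j=3: u_3=47/180 ∈ [11/60, 4/15) → index 4
j=4: u_4=31/90 ∈ [4/15, 2/5) → index 5
j=5: u_5=77/180 ∈ [2/5, 8/15) → index 6
j=6: u_6=23/45 ∈ [2/5, 8/15) → index 6
j=7: u_7=107/180 ∈ [8/15, 41/60) → index 7
j=8: u_8=61/90 ∈ [8/15, 41/60) → index 7
j=9: u_9=137/180 ∈ [11/15, 5/6) → index 9
j=10: u_10=38/45 ∈ [5/6, 19/20) → index 10
j=11: u_11=167/180 ∈ [5/6, 19/20) → index 10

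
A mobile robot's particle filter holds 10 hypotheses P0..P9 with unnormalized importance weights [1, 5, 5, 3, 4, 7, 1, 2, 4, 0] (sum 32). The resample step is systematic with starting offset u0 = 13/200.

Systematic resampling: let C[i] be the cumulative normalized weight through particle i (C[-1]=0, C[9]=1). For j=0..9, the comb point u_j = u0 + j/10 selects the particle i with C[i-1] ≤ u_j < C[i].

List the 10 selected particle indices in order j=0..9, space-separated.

C = [1/32, 3/16, 11/32, 7/16, 9/16, 25/32, 13/16, 7/8, 1, 1]
j=0: u_0=13/200 ∈ [1/32, 3/16) → index 1
j=1: u_1=33/200 ∈ [1/32, 3/16) → index 1
j=2: u_2=53/200 ∈ [3/16, 11/32) → index 2
j=3: u_3=73/200 ∈ [11/32, 7/16) → index 3
j=4: u_4=93/200 ∈ [7/16, 9/16) → index 4
j=5: u_5=113/200 ∈ [9/16, 25/32) → index 5
j=6: u_6=133/200 ∈ [9/16, 25/32) → index 5
j=7: u_7=153/200 ∈ [9/16, 25/32) → index 5
j=8: u_8=173/200 ∈ [13/16, 7/8) → index 7
j=9: u_9=193/200 ∈ [7/8, 1) → index 8

1 1 2 3 4 5 5 5 7 8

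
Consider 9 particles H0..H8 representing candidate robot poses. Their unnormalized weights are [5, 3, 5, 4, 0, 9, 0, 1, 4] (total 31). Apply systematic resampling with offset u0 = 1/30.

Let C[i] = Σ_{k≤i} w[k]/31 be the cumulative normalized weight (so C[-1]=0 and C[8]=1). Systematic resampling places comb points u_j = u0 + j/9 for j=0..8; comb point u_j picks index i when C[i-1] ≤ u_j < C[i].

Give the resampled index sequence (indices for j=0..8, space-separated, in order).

0 0 1 2 3 5 5 5 8

C = [5/31, 8/31, 13/31, 17/31, 17/31, 26/31, 26/31, 27/31, 1]
j=0: u_0=1/30 ∈ [0, 5/31) → index 0
j=1: u_1=13/90 ∈ [0, 5/31) → index 0
j=2: u_2=23/90 ∈ [5/31, 8/31) → index 1
j=3: u_3=11/30 ∈ [8/31, 13/31) → index 2
j=4: u_4=43/90 ∈ [13/31, 17/31) → index 3
j=5: u_5=53/90 ∈ [17/31, 26/31) → index 5
j=6: u_6=7/10 ∈ [17/31, 26/31) → index 5
j=7: u_7=73/90 ∈ [17/31, 26/31) → index 5
j=8: u_8=83/90 ∈ [27/31, 1) → index 8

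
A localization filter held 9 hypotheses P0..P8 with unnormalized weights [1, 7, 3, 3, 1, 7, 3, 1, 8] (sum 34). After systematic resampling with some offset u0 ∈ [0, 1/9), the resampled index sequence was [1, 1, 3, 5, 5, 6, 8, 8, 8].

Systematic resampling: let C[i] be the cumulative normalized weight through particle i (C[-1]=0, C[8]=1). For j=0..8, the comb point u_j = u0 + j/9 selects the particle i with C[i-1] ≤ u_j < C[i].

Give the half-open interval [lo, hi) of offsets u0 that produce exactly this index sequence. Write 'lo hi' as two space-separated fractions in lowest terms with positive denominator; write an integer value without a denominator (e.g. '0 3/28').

C = [1/34, 4/17, 11/34, 7/17, 15/34, 11/17, 25/34, 13/17, 1]
j=0 picked index 1: u0 ∈ [1/34, 4/17)
j=1 picked index 1: u0 ∈ [-25/306, 19/153)
j=2 picked index 3: u0 ∈ [31/306, 29/153)
j=3 picked index 5: u0 ∈ [11/102, 16/51)
j=4 picked index 5: u0 ∈ [-1/306, 31/153)
j=5 picked index 6: u0 ∈ [14/153, 55/306)
j=6 picked index 8: u0 ∈ [5/51, 1/3)
j=7 picked index 8: u0 ∈ [-2/153, 2/9)
j=8 picked index 8: u0 ∈ [-19/153, 1/9)
intersection: [11/102, 1/9)

11/102 1/9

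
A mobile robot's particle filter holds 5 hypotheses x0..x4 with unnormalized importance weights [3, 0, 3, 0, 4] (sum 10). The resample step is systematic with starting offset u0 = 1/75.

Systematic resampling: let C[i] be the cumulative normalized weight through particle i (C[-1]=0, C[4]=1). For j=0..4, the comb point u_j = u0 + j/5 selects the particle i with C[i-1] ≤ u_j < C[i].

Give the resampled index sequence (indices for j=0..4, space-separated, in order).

C = [3/10, 3/10, 3/5, 3/5, 1]
j=0: u_0=1/75 ∈ [0, 3/10) → index 0
j=1: u_1=16/75 ∈ [0, 3/10) → index 0
j=2: u_2=31/75 ∈ [3/10, 3/5) → index 2
j=3: u_3=46/75 ∈ [3/5, 1) → index 4
j=4: u_4=61/75 ∈ [3/5, 1) → index 4

0 0 2 4 4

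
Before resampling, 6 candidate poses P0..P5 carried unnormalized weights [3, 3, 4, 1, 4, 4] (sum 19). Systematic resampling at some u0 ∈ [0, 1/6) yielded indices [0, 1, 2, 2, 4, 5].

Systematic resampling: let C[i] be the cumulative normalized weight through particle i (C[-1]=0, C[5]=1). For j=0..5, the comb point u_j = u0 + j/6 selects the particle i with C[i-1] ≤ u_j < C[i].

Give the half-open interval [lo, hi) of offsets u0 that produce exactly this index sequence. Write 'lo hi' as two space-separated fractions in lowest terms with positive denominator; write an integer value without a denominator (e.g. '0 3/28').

0 1/38

C = [3/19, 6/19, 10/19, 11/19, 15/19, 1]
j=0 picked index 0: u0 ∈ [0, 3/19)
j=1 picked index 1: u0 ∈ [-1/114, 17/114)
j=2 picked index 2: u0 ∈ [-1/57, 11/57)
j=3 picked index 2: u0 ∈ [-7/38, 1/38)
j=4 picked index 4: u0 ∈ [-5/57, 7/57)
j=5 picked index 5: u0 ∈ [-5/114, 1/6)
intersection: [0, 1/38)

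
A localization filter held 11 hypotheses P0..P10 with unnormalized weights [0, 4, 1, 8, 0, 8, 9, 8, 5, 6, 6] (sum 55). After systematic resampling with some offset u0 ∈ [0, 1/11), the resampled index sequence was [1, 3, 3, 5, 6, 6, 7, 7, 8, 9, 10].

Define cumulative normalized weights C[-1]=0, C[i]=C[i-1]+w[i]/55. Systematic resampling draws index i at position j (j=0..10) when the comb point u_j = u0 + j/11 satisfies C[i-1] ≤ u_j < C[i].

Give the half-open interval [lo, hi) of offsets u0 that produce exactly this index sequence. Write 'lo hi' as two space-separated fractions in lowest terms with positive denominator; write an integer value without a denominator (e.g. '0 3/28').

1/55 3/55

C = [0, 4/55, 1/11, 13/55, 13/55, 21/55, 6/11, 38/55, 43/55, 49/55, 1]
j=0 picked index 1: u0 ∈ [0, 4/55)
j=1 picked index 3: u0 ∈ [0, 8/55)
j=2 picked index 3: u0 ∈ [-1/11, 3/55)
j=3 picked index 5: u0 ∈ [-2/55, 6/55)
j=4 picked index 6: u0 ∈ [1/55, 2/11)
j=5 picked index 6: u0 ∈ [-4/55, 1/11)
j=6 picked index 7: u0 ∈ [0, 8/55)
j=7 picked index 7: u0 ∈ [-1/11, 3/55)
j=8 picked index 8: u0 ∈ [-2/55, 3/55)
j=9 picked index 9: u0 ∈ [-2/55, 4/55)
j=10 picked index 10: u0 ∈ [-1/55, 1/11)
intersection: [1/55, 3/55)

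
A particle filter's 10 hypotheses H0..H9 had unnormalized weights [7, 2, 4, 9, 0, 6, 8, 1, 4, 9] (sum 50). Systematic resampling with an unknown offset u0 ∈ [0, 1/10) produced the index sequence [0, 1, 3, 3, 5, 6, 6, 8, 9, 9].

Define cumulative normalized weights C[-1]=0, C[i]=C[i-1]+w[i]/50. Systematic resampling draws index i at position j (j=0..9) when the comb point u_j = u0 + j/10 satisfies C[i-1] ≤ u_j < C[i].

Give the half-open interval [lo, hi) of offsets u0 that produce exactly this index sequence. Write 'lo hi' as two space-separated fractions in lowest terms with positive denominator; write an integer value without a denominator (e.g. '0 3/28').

C = [7/50, 9/50, 13/50, 11/25, 11/25, 14/25, 18/25, 37/50, 41/50, 1]
j=0 picked index 0: u0 ∈ [0, 7/50)
j=1 picked index 1: u0 ∈ [1/25, 2/25)
j=2 picked index 3: u0 ∈ [3/50, 6/25)
j=3 picked index 3: u0 ∈ [-1/25, 7/50)
j=4 picked index 5: u0 ∈ [1/25, 4/25)
j=5 picked index 6: u0 ∈ [3/50, 11/50)
j=6 picked index 6: u0 ∈ [-1/25, 3/25)
j=7 picked index 8: u0 ∈ [1/25, 3/25)
j=8 picked index 9: u0 ∈ [1/50, 1/5)
j=9 picked index 9: u0 ∈ [-2/25, 1/10)
intersection: [3/50, 2/25)

3/50 2/25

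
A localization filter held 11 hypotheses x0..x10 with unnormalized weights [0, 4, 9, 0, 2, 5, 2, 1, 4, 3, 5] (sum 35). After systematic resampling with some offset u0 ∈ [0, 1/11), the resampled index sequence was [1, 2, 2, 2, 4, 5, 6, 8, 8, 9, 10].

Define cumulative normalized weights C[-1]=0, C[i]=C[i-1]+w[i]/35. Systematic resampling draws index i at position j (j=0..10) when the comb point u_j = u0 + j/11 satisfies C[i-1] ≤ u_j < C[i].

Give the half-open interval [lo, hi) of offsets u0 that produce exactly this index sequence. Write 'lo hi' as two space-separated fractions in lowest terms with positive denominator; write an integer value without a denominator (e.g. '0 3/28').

2/77 3/77

C = [0, 4/35, 13/35, 13/35, 3/7, 4/7, 22/35, 23/35, 27/35, 6/7, 1]
j=0 picked index 1: u0 ∈ [0, 4/35)
j=1 picked index 2: u0 ∈ [9/385, 108/385)
j=2 picked index 2: u0 ∈ [-26/385, 73/385)
j=3 picked index 2: u0 ∈ [-61/385, 38/385)
j=4 picked index 4: u0 ∈ [3/385, 5/77)
j=5 picked index 5: u0 ∈ [-2/77, 9/77)
j=6 picked index 6: u0 ∈ [2/77, 32/385)
j=7 picked index 8: u0 ∈ [8/385, 52/385)
j=8 picked index 8: u0 ∈ [-27/385, 17/385)
j=9 picked index 9: u0 ∈ [-18/385, 3/77)
j=10 picked index 10: u0 ∈ [-4/77, 1/11)
intersection: [2/77, 3/77)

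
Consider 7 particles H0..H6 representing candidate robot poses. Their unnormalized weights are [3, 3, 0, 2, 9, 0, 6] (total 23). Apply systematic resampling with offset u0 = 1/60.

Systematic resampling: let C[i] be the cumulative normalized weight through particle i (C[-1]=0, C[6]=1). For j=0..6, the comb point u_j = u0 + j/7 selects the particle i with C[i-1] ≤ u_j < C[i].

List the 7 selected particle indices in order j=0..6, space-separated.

C = [3/23, 6/23, 6/23, 8/23, 17/23, 17/23, 1]
j=0: u_0=1/60 ∈ [0, 3/23) → index 0
j=1: u_1=67/420 ∈ [3/23, 6/23) → index 1
j=2: u_2=127/420 ∈ [6/23, 8/23) → index 3
j=3: u_3=187/420 ∈ [8/23, 17/23) → index 4
j=4: u_4=247/420 ∈ [8/23, 17/23) → index 4
j=5: u_5=307/420 ∈ [8/23, 17/23) → index 4
j=6: u_6=367/420 ∈ [17/23, 1) → index 6

0 1 3 4 4 4 6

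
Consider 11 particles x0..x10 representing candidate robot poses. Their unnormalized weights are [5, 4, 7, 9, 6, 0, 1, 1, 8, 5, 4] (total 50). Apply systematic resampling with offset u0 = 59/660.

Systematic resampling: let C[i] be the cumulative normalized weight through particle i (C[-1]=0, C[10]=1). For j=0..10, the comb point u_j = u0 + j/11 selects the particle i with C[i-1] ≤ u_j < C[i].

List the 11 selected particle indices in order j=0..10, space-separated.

C = [1/10, 9/50, 8/25, 1/2, 31/50, 31/50, 16/25, 33/50, 41/50, 23/25, 1]
j=0: u_0=59/660 ∈ [0, 1/10) → index 0
j=1: u_1=119/660 ∈ [9/50, 8/25) → index 2
j=2: u_2=179/660 ∈ [9/50, 8/25) → index 2
j=3: u_3=239/660 ∈ [8/25, 1/2) → index 3
j=4: u_4=299/660 ∈ [8/25, 1/2) → index 3
j=5: u_5=359/660 ∈ [1/2, 31/50) → index 4
j=6: u_6=419/660 ∈ [31/50, 16/25) → index 6
j=7: u_7=479/660 ∈ [33/50, 41/50) → index 8
j=8: u_8=49/60 ∈ [33/50, 41/50) → index 8
j=9: u_9=599/660 ∈ [41/50, 23/25) → index 9
j=10: u_10=659/660 ∈ [23/25, 1) → index 10

0 2 2 3 3 4 6 8 8 9 10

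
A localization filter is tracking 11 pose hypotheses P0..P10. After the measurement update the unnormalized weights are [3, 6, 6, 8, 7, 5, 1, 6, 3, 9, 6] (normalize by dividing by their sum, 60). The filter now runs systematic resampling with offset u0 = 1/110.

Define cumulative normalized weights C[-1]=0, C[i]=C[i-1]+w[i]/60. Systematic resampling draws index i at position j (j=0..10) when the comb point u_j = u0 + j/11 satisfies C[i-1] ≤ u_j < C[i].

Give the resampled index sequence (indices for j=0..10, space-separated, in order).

C = [1/20, 3/20, 1/4, 23/60, 1/2, 7/12, 3/5, 7/10, 3/4, 9/10, 1]
j=0: u_0=1/110 ∈ [0, 1/20) → index 0
j=1: u_1=1/10 ∈ [1/20, 3/20) → index 1
j=2: u_2=21/110 ∈ [3/20, 1/4) → index 2
j=3: u_3=31/110 ∈ [1/4, 23/60) → index 3
j=4: u_4=41/110 ∈ [1/4, 23/60) → index 3
j=5: u_5=51/110 ∈ [23/60, 1/2) → index 4
j=6: u_6=61/110 ∈ [1/2, 7/12) → index 5
j=7: u_7=71/110 ∈ [3/5, 7/10) → index 7
j=8: u_8=81/110 ∈ [7/10, 3/4) → index 8
j=9: u_9=91/110 ∈ [3/4, 9/10) → index 9
j=10: u_10=101/110 ∈ [9/10, 1) → index 10

0 1 2 3 3 4 5 7 8 9 10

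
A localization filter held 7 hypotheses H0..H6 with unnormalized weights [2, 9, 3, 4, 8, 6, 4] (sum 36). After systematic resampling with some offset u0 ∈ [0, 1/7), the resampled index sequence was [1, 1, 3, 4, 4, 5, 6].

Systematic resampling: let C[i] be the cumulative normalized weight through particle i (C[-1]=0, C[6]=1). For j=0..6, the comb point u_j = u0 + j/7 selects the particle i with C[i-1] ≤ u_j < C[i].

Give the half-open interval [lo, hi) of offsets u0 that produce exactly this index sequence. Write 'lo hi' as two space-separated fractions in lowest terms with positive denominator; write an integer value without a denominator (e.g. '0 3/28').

13/126 1/7

C = [1/18, 11/36, 7/18, 1/2, 13/18, 8/9, 1]
j=0 picked index 1: u0 ∈ [1/18, 11/36)
j=1 picked index 1: u0 ∈ [-11/126, 41/252)
j=2 picked index 3: u0 ∈ [13/126, 3/14)
j=3 picked index 4: u0 ∈ [1/14, 37/126)
j=4 picked index 4: u0 ∈ [-1/14, 19/126)
j=5 picked index 5: u0 ∈ [1/126, 11/63)
j=6 picked index 6: u0 ∈ [2/63, 1/7)
intersection: [13/126, 1/7)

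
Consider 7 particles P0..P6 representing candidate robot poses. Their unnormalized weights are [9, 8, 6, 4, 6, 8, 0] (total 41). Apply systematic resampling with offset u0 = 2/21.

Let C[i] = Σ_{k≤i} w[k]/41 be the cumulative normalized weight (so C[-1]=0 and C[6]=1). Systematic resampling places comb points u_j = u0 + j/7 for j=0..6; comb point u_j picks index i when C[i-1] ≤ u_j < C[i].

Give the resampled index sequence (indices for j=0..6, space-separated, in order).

C = [9/41, 17/41, 23/41, 27/41, 33/41, 1, 1]
j=0: u_0=2/21 ∈ [0, 9/41) → index 0
j=1: u_1=5/21 ∈ [9/41, 17/41) → index 1
j=2: u_2=8/21 ∈ [9/41, 17/41) → index 1
j=3: u_3=11/21 ∈ [17/41, 23/41) → index 2
j=4: u_4=2/3 ∈ [27/41, 33/41) → index 4
j=5: u_5=17/21 ∈ [33/41, 1) → index 5
j=6: u_6=20/21 ∈ [33/41, 1) → index 5

0 1 1 2 4 5 5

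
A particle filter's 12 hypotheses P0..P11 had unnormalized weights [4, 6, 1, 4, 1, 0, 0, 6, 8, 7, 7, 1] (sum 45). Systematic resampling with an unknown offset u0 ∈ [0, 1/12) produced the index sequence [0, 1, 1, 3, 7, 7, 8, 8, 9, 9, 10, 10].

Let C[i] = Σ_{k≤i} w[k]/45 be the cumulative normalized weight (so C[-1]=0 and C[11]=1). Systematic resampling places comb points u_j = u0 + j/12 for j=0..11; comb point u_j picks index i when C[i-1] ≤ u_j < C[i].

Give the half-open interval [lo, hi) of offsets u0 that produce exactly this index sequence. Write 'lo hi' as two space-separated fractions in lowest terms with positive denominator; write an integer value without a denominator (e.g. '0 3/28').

1/45 1/18

C = [4/45, 2/9, 11/45, 1/3, 16/45, 16/45, 16/45, 22/45, 2/3, 37/45, 44/45, 1]
j=0 picked index 0: u0 ∈ [0, 4/45)
j=1 picked index 1: u0 ∈ [1/180, 5/36)
j=2 picked index 1: u0 ∈ [-7/90, 1/18)
j=3 picked index 3: u0 ∈ [-1/180, 1/12)
j=4 picked index 7: u0 ∈ [1/45, 7/45)
j=5 picked index 7: u0 ∈ [-11/180, 13/180)
j=6 picked index 8: u0 ∈ [-1/90, 1/6)
j=7 picked index 8: u0 ∈ [-17/180, 1/12)
j=8 picked index 9: u0 ∈ [0, 7/45)
j=9 picked index 9: u0 ∈ [-1/12, 13/180)
j=10 picked index 10: u0 ∈ [-1/90, 13/90)
j=11 picked index 10: u0 ∈ [-17/180, 11/180)
intersection: [1/45, 1/18)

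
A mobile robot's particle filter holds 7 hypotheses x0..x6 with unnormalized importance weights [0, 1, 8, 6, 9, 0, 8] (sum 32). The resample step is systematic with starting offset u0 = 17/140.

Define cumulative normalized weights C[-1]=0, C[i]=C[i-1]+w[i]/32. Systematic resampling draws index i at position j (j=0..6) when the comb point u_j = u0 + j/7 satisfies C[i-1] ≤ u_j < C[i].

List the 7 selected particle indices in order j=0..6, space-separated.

2 2 3 4 4 6 6

C = [0, 1/32, 9/32, 15/32, 3/4, 3/4, 1]
j=0: u_0=17/140 ∈ [1/32, 9/32) → index 2
j=1: u_1=37/140 ∈ [1/32, 9/32) → index 2
j=2: u_2=57/140 ∈ [9/32, 15/32) → index 3
j=3: u_3=11/20 ∈ [15/32, 3/4) → index 4
j=4: u_4=97/140 ∈ [15/32, 3/4) → index 4
j=5: u_5=117/140 ∈ [3/4, 1) → index 6
j=6: u_6=137/140 ∈ [3/4, 1) → index 6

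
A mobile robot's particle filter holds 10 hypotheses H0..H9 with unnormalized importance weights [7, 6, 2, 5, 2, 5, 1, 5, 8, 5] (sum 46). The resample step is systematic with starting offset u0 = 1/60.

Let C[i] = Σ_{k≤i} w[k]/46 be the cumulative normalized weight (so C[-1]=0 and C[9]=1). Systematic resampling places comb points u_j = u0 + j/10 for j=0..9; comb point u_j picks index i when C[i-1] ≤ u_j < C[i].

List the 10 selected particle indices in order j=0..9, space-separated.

C = [7/46, 13/46, 15/46, 10/23, 11/23, 27/46, 14/23, 33/46, 41/46, 1]
j=0: u_0=1/60 ∈ [0, 7/46) → index 0
j=1: u_1=7/60 ∈ [0, 7/46) → index 0
j=2: u_2=13/60 ∈ [7/46, 13/46) → index 1
j=3: u_3=19/60 ∈ [13/46, 15/46) → index 2
j=4: u_4=5/12 ∈ [15/46, 10/23) → index 3
j=5: u_5=31/60 ∈ [11/23, 27/46) → index 5
j=6: u_6=37/60 ∈ [14/23, 33/46) → index 7
j=7: u_7=43/60 ∈ [14/23, 33/46) → index 7
j=8: u_8=49/60 ∈ [33/46, 41/46) → index 8
j=9: u_9=11/12 ∈ [41/46, 1) → index 9

0 0 1 2 3 5 7 7 8 9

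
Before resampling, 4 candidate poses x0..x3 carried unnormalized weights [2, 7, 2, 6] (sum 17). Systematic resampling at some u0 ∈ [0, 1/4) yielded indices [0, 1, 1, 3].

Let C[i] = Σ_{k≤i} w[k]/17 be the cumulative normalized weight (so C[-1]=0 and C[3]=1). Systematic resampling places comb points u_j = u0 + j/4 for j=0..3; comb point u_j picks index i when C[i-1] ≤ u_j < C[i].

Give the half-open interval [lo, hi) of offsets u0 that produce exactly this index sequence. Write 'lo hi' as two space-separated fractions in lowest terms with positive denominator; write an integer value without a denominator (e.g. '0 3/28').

0 1/34

C = [2/17, 9/17, 11/17, 1]
j=0 picked index 0: u0 ∈ [0, 2/17)
j=1 picked index 1: u0 ∈ [-9/68, 19/68)
j=2 picked index 1: u0 ∈ [-13/34, 1/34)
j=3 picked index 3: u0 ∈ [-7/68, 1/4)
intersection: [0, 1/34)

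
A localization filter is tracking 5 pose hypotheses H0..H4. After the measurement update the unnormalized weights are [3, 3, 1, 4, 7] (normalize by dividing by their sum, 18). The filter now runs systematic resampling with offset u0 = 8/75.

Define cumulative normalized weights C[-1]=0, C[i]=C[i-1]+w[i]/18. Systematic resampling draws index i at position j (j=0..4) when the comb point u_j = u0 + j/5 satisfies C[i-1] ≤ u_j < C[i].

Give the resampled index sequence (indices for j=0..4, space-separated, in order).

0 1 3 4 4

C = [1/6, 1/3, 7/18, 11/18, 1]
j=0: u_0=8/75 ∈ [0, 1/6) → index 0
j=1: u_1=23/75 ∈ [1/6, 1/3) → index 1
j=2: u_2=38/75 ∈ [7/18, 11/18) → index 3
j=3: u_3=53/75 ∈ [11/18, 1) → index 4
j=4: u_4=68/75 ∈ [11/18, 1) → index 4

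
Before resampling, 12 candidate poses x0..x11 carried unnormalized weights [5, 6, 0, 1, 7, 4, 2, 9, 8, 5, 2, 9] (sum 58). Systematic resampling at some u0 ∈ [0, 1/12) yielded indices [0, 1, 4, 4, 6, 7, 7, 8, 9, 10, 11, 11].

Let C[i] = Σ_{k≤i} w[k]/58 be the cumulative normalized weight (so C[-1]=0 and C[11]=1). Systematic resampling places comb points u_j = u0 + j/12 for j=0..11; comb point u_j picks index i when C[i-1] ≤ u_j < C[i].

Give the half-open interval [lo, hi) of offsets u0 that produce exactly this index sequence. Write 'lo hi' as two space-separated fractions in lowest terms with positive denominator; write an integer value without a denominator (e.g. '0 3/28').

11/174 9/116

C = [5/58, 11/58, 11/58, 6/29, 19/58, 23/58, 25/58, 17/29, 21/29, 47/58, 49/58, 1]
j=0 picked index 0: u0 ∈ [0, 5/58)
j=1 picked index 1: u0 ∈ [1/348, 37/348)
j=2 picked index 4: u0 ∈ [7/174, 14/87)
j=3 picked index 4: u0 ∈ [-5/116, 9/116)
j=4 picked index 6: u0 ∈ [11/174, 17/174)
j=5 picked index 7: u0 ∈ [5/348, 59/348)
j=6 picked index 7: u0 ∈ [-2/29, 5/58)
j=7 picked index 8: u0 ∈ [1/348, 49/348)
j=8 picked index 9: u0 ∈ [5/87, 25/174)
j=9 picked index 10: u0 ∈ [7/116, 11/116)
j=10 picked index 11: u0 ∈ [1/87, 1/6)
j=11 picked index 11: u0 ∈ [-25/348, 1/12)
intersection: [11/174, 9/116)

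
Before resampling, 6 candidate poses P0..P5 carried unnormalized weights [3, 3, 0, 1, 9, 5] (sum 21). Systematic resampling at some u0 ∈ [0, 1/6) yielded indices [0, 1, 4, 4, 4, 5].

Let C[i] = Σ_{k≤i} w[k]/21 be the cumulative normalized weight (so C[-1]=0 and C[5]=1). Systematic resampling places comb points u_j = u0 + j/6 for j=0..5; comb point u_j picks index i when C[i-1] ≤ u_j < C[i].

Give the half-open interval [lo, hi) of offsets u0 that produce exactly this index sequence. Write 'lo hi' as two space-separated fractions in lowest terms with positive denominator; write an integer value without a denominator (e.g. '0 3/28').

0 2/21

C = [1/7, 2/7, 2/7, 1/3, 16/21, 1]
j=0 picked index 0: u0 ∈ [0, 1/7)
j=1 picked index 1: u0 ∈ [-1/42, 5/42)
j=2 picked index 4: u0 ∈ [0, 3/7)
j=3 picked index 4: u0 ∈ [-1/6, 11/42)
j=4 picked index 4: u0 ∈ [-1/3, 2/21)
j=5 picked index 5: u0 ∈ [-1/14, 1/6)
intersection: [0, 2/21)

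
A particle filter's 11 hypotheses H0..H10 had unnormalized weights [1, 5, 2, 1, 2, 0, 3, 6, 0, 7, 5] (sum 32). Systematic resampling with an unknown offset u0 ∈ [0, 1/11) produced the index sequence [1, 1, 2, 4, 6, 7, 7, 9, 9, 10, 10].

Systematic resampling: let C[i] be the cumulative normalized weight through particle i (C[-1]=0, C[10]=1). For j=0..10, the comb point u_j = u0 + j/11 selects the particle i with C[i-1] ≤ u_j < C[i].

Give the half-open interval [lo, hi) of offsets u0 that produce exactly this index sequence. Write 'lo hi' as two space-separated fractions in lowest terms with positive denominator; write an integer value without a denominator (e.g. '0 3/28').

1/32 3/44

C = [1/32, 3/16, 1/4, 9/32, 11/32, 11/32, 7/16, 5/8, 5/8, 27/32, 1]
j=0 picked index 1: u0 ∈ [1/32, 3/16)
j=1 picked index 1: u0 ∈ [-21/352, 17/176)
j=2 picked index 2: u0 ∈ [1/176, 3/44)
j=3 picked index 4: u0 ∈ [3/352, 25/352)
j=4 picked index 6: u0 ∈ [-7/352, 13/176)
j=5 picked index 7: u0 ∈ [-3/176, 15/88)
j=6 picked index 7: u0 ∈ [-19/176, 7/88)
j=7 picked index 9: u0 ∈ [-1/88, 73/352)
j=8 picked index 9: u0 ∈ [-9/88, 41/352)
j=9 picked index 10: u0 ∈ [9/352, 2/11)
j=10 picked index 10: u0 ∈ [-23/352, 1/11)
intersection: [1/32, 3/44)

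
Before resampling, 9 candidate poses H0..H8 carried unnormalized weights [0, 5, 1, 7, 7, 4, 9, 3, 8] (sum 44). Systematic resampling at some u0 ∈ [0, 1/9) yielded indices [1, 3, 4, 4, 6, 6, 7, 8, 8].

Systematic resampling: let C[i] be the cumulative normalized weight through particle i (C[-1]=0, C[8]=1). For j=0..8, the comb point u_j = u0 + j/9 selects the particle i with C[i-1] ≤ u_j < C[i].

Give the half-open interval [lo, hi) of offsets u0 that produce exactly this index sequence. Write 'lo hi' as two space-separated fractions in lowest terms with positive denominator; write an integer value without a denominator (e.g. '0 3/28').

10/99 1/9

C = [0, 5/44, 3/22, 13/44, 5/11, 6/11, 3/4, 9/11, 1]
j=0 picked index 1: u0 ∈ [0, 5/44)
j=1 picked index 3: u0 ∈ [5/198, 73/396)
j=2 picked index 4: u0 ∈ [29/396, 23/99)
j=3 picked index 4: u0 ∈ [-5/132, 4/33)
j=4 picked index 6: u0 ∈ [10/99, 11/36)
j=5 picked index 6: u0 ∈ [-1/99, 7/36)
j=6 picked index 7: u0 ∈ [1/12, 5/33)
j=7 picked index 8: u0 ∈ [4/99, 2/9)
j=8 picked index 8: u0 ∈ [-7/99, 1/9)
intersection: [10/99, 1/9)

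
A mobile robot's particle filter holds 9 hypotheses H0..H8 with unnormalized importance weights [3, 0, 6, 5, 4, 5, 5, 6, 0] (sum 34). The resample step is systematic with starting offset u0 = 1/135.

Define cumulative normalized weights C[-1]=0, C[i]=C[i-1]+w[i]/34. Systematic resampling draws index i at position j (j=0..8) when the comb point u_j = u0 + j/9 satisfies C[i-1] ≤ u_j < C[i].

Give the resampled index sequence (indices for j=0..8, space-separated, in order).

C = [3/34, 3/34, 9/34, 7/17, 9/17, 23/34, 14/17, 1, 1]
j=0: u_0=1/135 ∈ [0, 3/34) → index 0
j=1: u_1=16/135 ∈ [3/34, 9/34) → index 2
j=2: u_2=31/135 ∈ [3/34, 9/34) → index 2
j=3: u_3=46/135 ∈ [9/34, 7/17) → index 3
j=4: u_4=61/135 ∈ [7/17, 9/17) → index 4
j=5: u_5=76/135 ∈ [9/17, 23/34) → index 5
j=6: u_6=91/135 ∈ [9/17, 23/34) → index 5
j=7: u_7=106/135 ∈ [23/34, 14/17) → index 6
j=8: u_8=121/135 ∈ [14/17, 1) → index 7

0 2 2 3 4 5 5 6 7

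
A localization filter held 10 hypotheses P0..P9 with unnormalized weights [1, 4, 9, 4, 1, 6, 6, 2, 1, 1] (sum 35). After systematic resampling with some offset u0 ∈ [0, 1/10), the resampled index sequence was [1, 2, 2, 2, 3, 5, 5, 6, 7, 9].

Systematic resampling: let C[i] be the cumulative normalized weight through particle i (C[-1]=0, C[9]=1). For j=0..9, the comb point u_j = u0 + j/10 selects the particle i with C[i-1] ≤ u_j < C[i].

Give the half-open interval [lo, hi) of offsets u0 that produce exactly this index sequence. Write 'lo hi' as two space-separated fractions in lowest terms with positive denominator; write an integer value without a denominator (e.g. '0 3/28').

C = [1/35, 1/7, 2/5, 18/35, 19/35, 5/7, 31/35, 33/35, 34/35, 1]
j=0 picked index 1: u0 ∈ [1/35, 1/7)
j=1 picked index 2: u0 ∈ [3/70, 3/10)
j=2 picked index 2: u0 ∈ [-2/35, 1/5)
j=3 picked index 2: u0 ∈ [-11/70, 1/10)
j=4 picked index 3: u0 ∈ [0, 4/35)
j=5 picked index 5: u0 ∈ [3/70, 3/14)
j=6 picked index 5: u0 ∈ [-2/35, 4/35)
j=7 picked index 6: u0 ∈ [1/70, 13/70)
j=8 picked index 7: u0 ∈ [3/35, 1/7)
j=9 picked index 9: u0 ∈ [1/14, 1/10)
intersection: [3/35, 1/10)

3/35 1/10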